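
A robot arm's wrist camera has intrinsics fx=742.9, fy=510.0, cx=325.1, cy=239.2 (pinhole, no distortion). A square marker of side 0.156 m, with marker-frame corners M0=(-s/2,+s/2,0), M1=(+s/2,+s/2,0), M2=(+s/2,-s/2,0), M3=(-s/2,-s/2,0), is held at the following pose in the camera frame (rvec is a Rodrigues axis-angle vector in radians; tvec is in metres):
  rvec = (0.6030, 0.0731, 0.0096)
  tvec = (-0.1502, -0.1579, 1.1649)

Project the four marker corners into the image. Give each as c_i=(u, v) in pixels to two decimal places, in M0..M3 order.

Intrinsics K: fx=742.9, fy=510.0, cx=325.1, cy=239.2
Marker side s = 0.156 m; corners in marker frame (Z=0):
  M0 = (-0.0780, +0.0780, 0)
  M1 = (+0.0780, +0.0780, 0)
  M2 = (+0.0780, -0.0780, 0)
  M3 = (-0.0780, -0.0780, 0)
rvec = (0.6030, 0.0731, 0.0096), |rvec| = θ = 0.60749 rad = 34.807°
Rodrigues: sinθ=0.57081, 1−cosθ=0.17892; R = I + sinθ·[k]× + (1−cosθ)·[k]×²:
    [+0.99736 +0.01235 +0.07149]
    [+0.03039 +0.82367 -0.56625]
    [-0.06588 +0.56693 +0.82113]
t = (-0.1502, -0.1579, 1.1649) m
M0: Pc = R·M0+t = (-0.22703, -0.09602, +1.21426); u = 742.9·(-0.22703)/1.21426 + 325.1 = 186.1993, v = 510.0·(-0.09602)/1.21426 + 239.2 = 198.8691
M1: Pc = R·M1+t = (-0.07144, -0.09128, +1.20398); u = 742.9·(-0.07144)/1.20398 + 325.1 = 281.0176, v = 510.0·(-0.09128)/1.20398 + 239.2 = 200.5330
M2: Pc = R·M2+t = (-0.07337, -0.21978, +1.11554); u = 742.9·(-0.07337)/1.11554 + 325.1 = 276.2397, v = 510.0·(-0.21978)/1.11554 + 239.2 = 138.7234
M3: Pc = R·M3+t = (-0.22896, -0.22452, +1.12582); u = 742.9·(-0.22896)/1.12582 + 325.1 = 174.0164, v = 510.0·(-0.22452)/1.12582 + 239.2 = 137.4929

c0=(186.20, 198.87) c1=(281.02, 200.53) c2=(276.24, 138.72) c3=(174.02, 137.49)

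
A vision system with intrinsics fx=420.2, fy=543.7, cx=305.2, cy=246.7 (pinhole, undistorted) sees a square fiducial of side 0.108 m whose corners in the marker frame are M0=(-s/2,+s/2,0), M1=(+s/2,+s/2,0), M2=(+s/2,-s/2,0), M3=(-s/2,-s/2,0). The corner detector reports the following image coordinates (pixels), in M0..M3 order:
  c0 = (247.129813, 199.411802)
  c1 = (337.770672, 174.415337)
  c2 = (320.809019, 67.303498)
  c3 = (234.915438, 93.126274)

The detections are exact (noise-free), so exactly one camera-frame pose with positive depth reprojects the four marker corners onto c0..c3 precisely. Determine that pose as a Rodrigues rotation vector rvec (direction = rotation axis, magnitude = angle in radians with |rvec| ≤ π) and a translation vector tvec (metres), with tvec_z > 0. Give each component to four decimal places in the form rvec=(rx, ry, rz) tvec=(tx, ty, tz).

rvec=(-0.2269, 0.1145, -0.1876) tvec=(-0.0246, -0.1051, 0.4999)

Intrinsics K: fx=420.2, fy=543.7, cx=305.2, cy=246.7
Marker side s = 0.108 m; corners in marker frame (Z=0):
  M0 = (-0.0540, +0.0540, 0)
  M1 = (+0.0540, +0.0540, 0)
  M2 = (+0.0540, -0.0540, 0)
  M3 = (-0.0540, -0.0540, 0)
Detected image corners:
  c0 = (247.129813, 199.411802) px
  c1 = (337.770672, 174.415337) px
  c2 = (320.809019, 67.303498) px
  c3 = (234.915438, 93.126274) px
Planar DLT: solve 8×8 A·h = b for H (H[2,2]=1):
  H  [+764.52356 +1.48054 +284.53565]
  H  [-259.82570 +925.44084 +132.34237]
  H  [-0.18309 -0.46773 +1.00000]
B = K⁻¹H; ‖b₁‖=2.000328, ‖b₂‖=2.000328; λ = 2/(‖b₁‖+‖b₂‖) = 0.499918, sign → tz>0 ⇒ λ=+0.499918
r₁ = λ·B[:,0] = (+0.97605,-0.19737,-0.09153); r₂ = λ·B[:,1] = (+0.17159,+0.95702,-0.23383)
r₃ = r₁×r₂ = (+0.13375,+0.21252,+0.96796); SVD([r₁ r₂ r₃]) → R = UVᵀ:
  R  [+0.97605 +0.17159 +0.13375]
  R  [-0.19737 +0.95702 +0.21252]
  R  [-0.09153 -0.23383 +0.96796]
t = (-0.02458, -0.10515, +0.49992) m
tr R = 2.901023; θ = arccos((tr R − 1)/2) = 0.315919 rad = 18.101°
axis k = ((R−Rᵀ)₃₂, (R−Rᵀ)₁₃, (R−Rᵀ)₂₁) / (2 sinθ) = (-0.718316, +0.362549, -0.593785)
rvec = θ·k = (-0.226929, +0.114536, -0.187588)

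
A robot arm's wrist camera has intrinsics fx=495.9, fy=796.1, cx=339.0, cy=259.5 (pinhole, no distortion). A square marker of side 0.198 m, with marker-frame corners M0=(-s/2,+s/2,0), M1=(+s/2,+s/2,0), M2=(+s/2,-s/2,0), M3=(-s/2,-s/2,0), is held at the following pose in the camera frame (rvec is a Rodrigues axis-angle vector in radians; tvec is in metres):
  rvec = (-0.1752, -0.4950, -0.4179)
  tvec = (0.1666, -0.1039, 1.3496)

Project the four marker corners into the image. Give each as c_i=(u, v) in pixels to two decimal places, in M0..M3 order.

c0=(388.83, 271.50) c1=(441.60, 231.55) c2=(410.71, 130.67) c3=(356.13, 162.70)

Intrinsics K: fx=495.9, fy=796.1, cx=339.0, cy=259.5
Marker side s = 0.198 m; corners in marker frame (Z=0):
  M0 = (-0.0990, +0.0990, 0)
  M1 = (+0.0990, +0.0990, 0)
  M2 = (+0.0990, -0.0990, 0)
  M3 = (-0.0990, -0.0990, 0)
rvec = (-0.1752, -0.4950, -0.4179), |rvec| = θ = 0.67109 rad = 38.451°
Rodrigues: sinθ=0.62184, 1−cosθ=0.21686; R = I + sinθ·[k]× + (1−cosθ)·[k]×²:
    [+0.79793 +0.42899 -0.42342]
    [-0.34547 +0.90113 +0.26195]
    [+0.49393 -0.06274 +0.86724]
t = (0.1666, -0.1039, 1.3496) m
M0: Pc = R·M0+t = (+0.13008, +0.01951, +1.29449); u = 495.9·(+0.13008)/1.29449 + 339.0 = 388.8300, v = 796.1·(+0.01951)/1.29449 + 259.5 = 271.5006
M1: Pc = R·M1+t = (+0.28806, -0.04889, +1.39229); u = 495.9·(+0.28806)/1.39229 + 339.0 = 441.6018, v = 796.1·(-0.04889)/1.39229 + 259.5 = 231.5450
M2: Pc = R·M2+t = (+0.20312, -0.22731, +1.40471); u = 495.9·(+0.20312)/1.40471 + 339.0 = 410.7084, v = 796.1·(-0.22731)/1.40471 + 259.5 = 130.6732
M3: Pc = R·M3+t = (+0.04514, -0.15891, +1.30691); u = 495.9·(+0.04514)/1.30691 + 339.0 = 356.1264, v = 796.1·(-0.15891)/1.30691 + 259.5 = 162.7007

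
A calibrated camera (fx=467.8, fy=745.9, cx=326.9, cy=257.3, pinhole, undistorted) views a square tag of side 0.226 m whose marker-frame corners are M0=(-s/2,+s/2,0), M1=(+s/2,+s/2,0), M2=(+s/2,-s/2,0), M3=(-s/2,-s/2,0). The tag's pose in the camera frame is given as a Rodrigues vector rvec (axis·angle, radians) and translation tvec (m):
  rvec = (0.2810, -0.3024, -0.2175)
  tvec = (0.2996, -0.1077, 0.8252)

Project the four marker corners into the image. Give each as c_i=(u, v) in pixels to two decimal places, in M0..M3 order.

Intrinsics K: fx=467.8, fy=745.9, cx=326.9, cy=257.3
Marker side s = 0.226 m; corners in marker frame (Z=0):
  M0 = (-0.1130, +0.1130, 0)
  M1 = (+0.1130, +0.1130, 0)
  M2 = (+0.1130, -0.1130, 0)
  M3 = (-0.1130, -0.1130, 0)
rvec = (0.2810, -0.3024, -0.2175), |rvec| = θ = 0.46660 rad = 26.734°
Rodrigues: sinθ=0.44985, 1−cosθ=0.10690; R = I + sinθ·[k]× + (1−cosθ)·[k]×²:
    [+0.93187 +0.16797 -0.32155]
    [-0.25142 +0.93800 -0.23862]
    [+0.26154 +0.30321 +0.91633]
t = (0.2996, -0.1077, 0.8252) m
M0: Pc = R·M0+t = (+0.21328, +0.02670, +0.82991); u = 467.8·(+0.21328)/0.82991 + 326.9 = 447.1204, v = 745.9·(+0.02670)/0.82991 + 257.3 = 281.3011
M1: Pc = R·M1+t = (+0.42388, -0.03012, +0.88902); u = 467.8·(+0.42388)/0.88902 + 326.9 = 549.9468, v = 745.9·(-0.03012)/0.88902 + 257.3 = 232.0325
M2: Pc = R·M2+t = (+0.38592, -0.24210, +0.82049); u = 467.8·(+0.38592)/0.82049 + 326.9 = 546.9314, v = 745.9·(-0.24210)/0.82049 + 257.3 = 37.2055
M3: Pc = R·M3+t = (+0.17532, -0.18528, +0.76138); u = 467.8·(+0.17532)/0.76138 + 326.9 = 434.6164, v = 745.9·(-0.18528)/0.76138 + 257.3 = 75.7835

c0=(447.12, 281.30) c1=(549.95, 232.03) c2=(546.93, 37.21) c3=(434.62, 75.78)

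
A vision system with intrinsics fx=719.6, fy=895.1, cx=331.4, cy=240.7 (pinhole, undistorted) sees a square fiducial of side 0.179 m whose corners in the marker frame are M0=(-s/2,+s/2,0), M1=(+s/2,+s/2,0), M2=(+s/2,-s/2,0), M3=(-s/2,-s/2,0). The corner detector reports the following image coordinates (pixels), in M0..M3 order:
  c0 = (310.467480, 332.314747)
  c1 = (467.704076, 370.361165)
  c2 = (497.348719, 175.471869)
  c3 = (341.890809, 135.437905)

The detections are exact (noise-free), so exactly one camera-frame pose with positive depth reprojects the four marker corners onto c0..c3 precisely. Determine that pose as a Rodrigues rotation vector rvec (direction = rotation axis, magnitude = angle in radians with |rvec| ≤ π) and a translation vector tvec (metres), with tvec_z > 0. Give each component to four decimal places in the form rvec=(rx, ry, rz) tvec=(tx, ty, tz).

Intrinsics K: fx=719.6, fy=895.1, cx=331.4, cy=240.7
Marker side s = 0.179 m; corners in marker frame (Z=0):
  M0 = (-0.0895, +0.0895, 0)
  M1 = (+0.0895, +0.0895, 0)
  M2 = (+0.0895, -0.0895, 0)
  M3 = (-0.0895, -0.0895, 0)
Detected image corners:
  c0 = (310.467480, 332.314747) px
  c1 = (467.704076, 370.361165) px
  c2 = (497.348719, 175.471869) px
  c3 = (341.890809, 135.437905) px
Planar DLT: solve 8×8 A·h = b for H (H[2,2]=1):
  H  [+900.41786 -190.97883 +404.88884]
  H  [+235.04184 +1081.48426 +253.07020]
  H  [+0.06675 -0.05052 +1.00000]
B = K⁻¹H; ‖b₁‖=1.246597, ‖b₂‖=1.246597; λ = 2/(‖b₁‖+‖b₂‖) = 0.802184, sign → tz>0 ⇒ λ=+0.802184
r₁ = λ·B[:,0] = (+0.97909,+0.19624,+0.05355); r₂ = λ·B[:,1] = (-0.19423,+0.98012,-0.04053)
r₃ = r₁×r₂ = (-0.06044,+0.02928,+0.99774); SVD([r₁ r₂ r₃]) → R = UVᵀ:
  R  [+0.97909 -0.19423 -0.06044]
  R  [+0.19624 +0.98012 +0.02928]
  R  [+0.05355 -0.04053 +0.99774]
t = (+0.08192, +0.01109, +0.80218) m
tr R = 2.956952; θ = arccos((tr R − 1)/2) = 0.207853 rad = 11.909°
axis k = ((R−Rᵀ)₃₂, (R−Rᵀ)₁₃, (R−Rᵀ)₂₁) / (2 sinθ) = (-0.169130, -0.276182, +0.946107)
rvec = θ·k = (-0.035154, -0.057405, +0.196651)

rvec=(-0.0352, -0.0574, 0.1967) tvec=(0.0819, 0.0111, 0.8022)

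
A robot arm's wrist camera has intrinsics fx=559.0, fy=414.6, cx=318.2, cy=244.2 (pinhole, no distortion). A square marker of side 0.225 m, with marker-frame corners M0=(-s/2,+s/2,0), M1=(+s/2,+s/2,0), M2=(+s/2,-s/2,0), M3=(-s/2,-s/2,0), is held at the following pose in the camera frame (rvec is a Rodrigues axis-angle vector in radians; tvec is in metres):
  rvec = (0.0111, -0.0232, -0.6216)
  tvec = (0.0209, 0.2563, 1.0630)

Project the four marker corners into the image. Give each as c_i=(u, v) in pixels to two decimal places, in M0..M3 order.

Intrinsics K: fx=559.0, fy=414.6, cx=318.2, cy=244.2
Marker side s = 0.225 m; corners in marker frame (Z=0):
  M0 = (-0.1125, +0.1125, 0)
  M1 = (+0.1125, +0.1125, 0)
  M2 = (+0.1125, -0.1125, 0)
  M3 = (-0.1125, -0.1125, 0)
rvec = (0.0111, -0.0232, -0.6216), |rvec| = θ = 0.62213 rad = 35.646°
Rodrigues: sinθ=0.58277, 1−cosθ=0.18736; R = I + sinθ·[k]× + (1−cosθ)·[k]×²:
    [+0.81270 +0.58215 -0.02507]
    [-0.58240 +0.81290 -0.00342]
    [+0.01839 +0.01738 +0.99968]
t = (0.0209, 0.2563, 1.0630) m
M0: Pc = R·M0+t = (-0.00504, +0.41327, +1.06289); u = 559.0·(-0.00504)/1.06289 + 318.2 = 315.5509, v = 414.6·(+0.41327)/1.06289 + 244.2 = 405.4045
M1: Pc = R·M1+t = (+0.17782, +0.28223, +1.06702); u = 559.0·(+0.17782)/1.06702 + 318.2 = 411.3575, v = 414.6·(+0.28223)/1.06702 + 244.2 = 353.8631
M2: Pc = R·M2+t = (+0.04684, +0.09933, +1.06311); u = 559.0·(+0.04684)/1.06311 + 318.2 = 342.8276, v = 414.6·(+0.09933)/1.06311 + 244.2 = 282.9371
M3: Pc = R·M3+t = (-0.13602, +0.23037, +1.05898); u = 559.0·(-0.13602)/1.05898 + 318.2 = 246.3994, v = 414.6·(+0.23037)/1.05898 + 244.2 = 334.3916

c0=(315.55, 405.40) c1=(411.36, 353.86) c2=(342.83, 282.94) c3=(246.40, 334.39)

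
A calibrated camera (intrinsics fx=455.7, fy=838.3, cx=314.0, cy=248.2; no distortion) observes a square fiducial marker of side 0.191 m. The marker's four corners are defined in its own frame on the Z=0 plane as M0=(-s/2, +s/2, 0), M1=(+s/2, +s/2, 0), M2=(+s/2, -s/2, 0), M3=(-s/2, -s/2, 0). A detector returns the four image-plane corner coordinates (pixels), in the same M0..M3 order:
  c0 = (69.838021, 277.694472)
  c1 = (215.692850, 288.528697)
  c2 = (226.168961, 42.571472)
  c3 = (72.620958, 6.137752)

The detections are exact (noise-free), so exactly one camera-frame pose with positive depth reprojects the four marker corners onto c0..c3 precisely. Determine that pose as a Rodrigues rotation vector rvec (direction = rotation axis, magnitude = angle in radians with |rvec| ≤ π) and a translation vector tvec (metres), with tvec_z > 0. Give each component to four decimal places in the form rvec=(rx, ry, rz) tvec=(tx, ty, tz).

rvec=(0.1974, -0.3023, 0.0872) tvec=(-0.2233, -0.0666, 0.6185)

Intrinsics K: fx=455.7, fy=838.3, cx=314.0, cy=248.2
Marker side s = 0.191 m; corners in marker frame (Z=0):
  M0 = (-0.0955, +0.0955, 0)
  M1 = (+0.0955, +0.0955, 0)
  M2 = (+0.0955, -0.0955, 0)
  M3 = (-0.0955, -0.0955, 0)
Detected image corners:
  c0 = (69.838021, 277.694472) px
  c1 = (215.692850, 288.528697) px
  c2 = (226.168961, 42.571472) px
  c3 = (72.620958, 6.137752) px
Planar DLT: solve 8×8 A·h = b for H (H[2,2]=1):
  H  [+855.00285 +6.82841 +149.50085]
  H  [+197.42271 +1396.31229 +157.88094]
  H  [+0.49141 +0.29082 +1.00000]
B = K⁻¹H; ‖b₁‖=1.616758, ‖b₂‖=1.616758; λ = 2/(‖b₁‖+‖b₂‖) = 0.618522, sign → tz>0 ⇒ λ=+0.618522
r₁ = λ·B[:,0] = (+0.95106,+0.05567,+0.30395); r₂ = λ·B[:,1] = (-0.11468,+0.97698,+0.17988)
r₃ = r₁×r₂ = (-0.28694,-0.20593,+0.93555); SVD([r₁ r₂ r₃]) → R = UVᵀ:
  R  [+0.95106 -0.11468 -0.28694]
  R  [+0.05567 +0.97698 -0.20593]
  R  [+0.30395 +0.17988 +0.93555]
t = (-0.22327, -0.06664, +0.61852) m
tr R = 2.863595; θ = arccos((tr R − 1)/2) = 0.371462 rad = 21.283°
axis k = ((R−Rᵀ)₃₂, (R−Rᵀ)₁₃, (R−Rᵀ)₂₁) / (2 sinθ) = (+0.531451, -0.813939, +0.234656)
rvec = θ·k = (+0.197414, -0.302347, +0.087166)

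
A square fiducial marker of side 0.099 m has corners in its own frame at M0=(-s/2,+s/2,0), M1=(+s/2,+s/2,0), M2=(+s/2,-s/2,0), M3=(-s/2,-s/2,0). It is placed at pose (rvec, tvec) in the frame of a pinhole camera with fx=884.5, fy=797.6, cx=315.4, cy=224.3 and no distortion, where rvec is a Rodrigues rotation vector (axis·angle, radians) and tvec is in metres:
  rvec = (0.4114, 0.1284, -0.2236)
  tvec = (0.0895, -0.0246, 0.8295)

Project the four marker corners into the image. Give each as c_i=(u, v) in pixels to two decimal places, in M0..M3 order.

c0=(370.67, 251.24) c1=(472.61, 234.01) c2=(453.72, 146.62) c3=(347.47, 166.43)

Intrinsics K: fx=884.5, fy=797.6, cx=315.4, cy=224.3
Marker side s = 0.099 m; corners in marker frame (Z=0):
  M0 = (-0.0495, +0.0495, 0)
  M1 = (+0.0495, +0.0495, 0)
  M2 = (+0.0495, -0.0495, 0)
  M3 = (-0.0495, -0.0495, 0)
rvec = (0.4114, 0.1284, -0.2236), |rvec| = θ = 0.48552 rad = 27.818°
Rodrigues: sinθ=0.46667, 1−cosθ=0.11557; R = I + sinθ·[k]× + (1−cosθ)·[k]×²:
    [+0.96741 +0.24082 +0.07832]
    [-0.18902 +0.89251 -0.40950]
    [-0.16851 +0.38135 +0.90894]
t = (0.0895, -0.0246, 0.8295) m
M0: Pc = R·M0+t = (+0.05353, +0.02894, +0.85672); u = 884.5·(+0.05353)/0.85672 + 315.4 = 370.6697, v = 797.6·(+0.02894)/0.85672 + 224.3 = 251.2392
M1: Pc = R·M1+t = (+0.14931, +0.01022, +0.84004); u = 884.5·(+0.14931)/0.84004 + 315.4 = 472.6100, v = 797.6·(+0.01022)/0.84004 + 224.3 = 234.0064
M2: Pc = R·M2+t = (+0.12547, -0.07814, +0.80228); u = 884.5·(+0.12547)/0.80228 + 315.4 = 453.7241, v = 797.6·(-0.07814)/0.80228 + 224.3 = 146.6200
M3: Pc = R·M3+t = (+0.02969, -0.05942, +0.81896); u = 884.5·(+0.02969)/0.81896 + 315.4 = 347.4692, v = 797.6·(-0.05942)/0.81896 + 224.3 = 166.4273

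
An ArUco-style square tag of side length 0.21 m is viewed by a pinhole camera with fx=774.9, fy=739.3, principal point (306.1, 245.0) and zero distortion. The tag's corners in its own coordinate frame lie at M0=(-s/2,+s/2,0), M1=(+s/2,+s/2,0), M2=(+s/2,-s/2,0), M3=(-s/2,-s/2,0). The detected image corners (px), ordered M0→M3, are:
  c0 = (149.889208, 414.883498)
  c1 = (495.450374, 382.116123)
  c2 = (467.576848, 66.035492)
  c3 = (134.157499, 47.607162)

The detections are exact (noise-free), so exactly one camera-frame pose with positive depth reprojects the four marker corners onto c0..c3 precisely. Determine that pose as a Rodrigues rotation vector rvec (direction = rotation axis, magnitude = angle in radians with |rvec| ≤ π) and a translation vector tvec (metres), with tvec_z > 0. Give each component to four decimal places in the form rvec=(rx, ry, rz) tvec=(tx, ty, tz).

rvec=(-0.1071, -0.3251, -0.0449) tvec=(0.0106, -0.0132, 0.4528)

Intrinsics K: fx=774.9, fy=739.3, cx=306.1, cy=245.0
Marker side s = 0.21 m; corners in marker frame (Z=0):
  M0 = (-0.1050, +0.1050, 0)
  M1 = (+0.1050, +0.1050, 0)
  M2 = (+0.1050, -0.1050, 0)
  M3 = (-0.1050, -0.1050, 0)
Detected image corners:
  c0 = (149.889208, 414.883498) px
  c1 = (495.450374, 382.116123) px
  c2 = (467.576848, 66.035492) px
  c3 = (134.157499, 47.607162) px
Planar DLT: solve 8×8 A·h = b for H (H[2,2]=1):
  H  [+1837.00125 +38.68183 +324.15766]
  H  [+130.02766 +1568.82794 +223.52194]
  H  [+0.70898 -0.21584 +1.00000]
B = K⁻¹H; ‖b₁‖=2.208308, ‖b₂‖=2.208308; λ = 2/(‖b₁‖+‖b₂‖) = 0.452835, sign → tz>0 ⇒ λ=+0.452835
r₁ = λ·B[:,0] = (+0.94668,-0.02675,+0.32105); r₂ = λ·B[:,1] = (+0.06121,+0.99333,-0.09774)
r₃ = r₁×r₂ = (-0.31629,+0.11218,+0.94201); SVD([r₁ r₂ r₃]) → R = UVᵀ:
  R  [+0.94668 +0.06121 -0.31629]
  R  [-0.02675 +0.99333 +0.11218]
  R  [+0.32105 -0.09774 +0.94201]
t = (+0.01055, -0.01316, +0.45284) m
tr R = 2.882018; θ = arccos((tr R − 1)/2) = 0.345197 rad = 19.778°
axis k = ((R−Rᵀ)₃₂, (R−Rᵀ)₁₃, (R−Rᵀ)₂₁) / (2 sinθ) = (-0.310185, -0.941749, -0.129977)
rvec = θ·k = (-0.107075, -0.325089, -0.044868)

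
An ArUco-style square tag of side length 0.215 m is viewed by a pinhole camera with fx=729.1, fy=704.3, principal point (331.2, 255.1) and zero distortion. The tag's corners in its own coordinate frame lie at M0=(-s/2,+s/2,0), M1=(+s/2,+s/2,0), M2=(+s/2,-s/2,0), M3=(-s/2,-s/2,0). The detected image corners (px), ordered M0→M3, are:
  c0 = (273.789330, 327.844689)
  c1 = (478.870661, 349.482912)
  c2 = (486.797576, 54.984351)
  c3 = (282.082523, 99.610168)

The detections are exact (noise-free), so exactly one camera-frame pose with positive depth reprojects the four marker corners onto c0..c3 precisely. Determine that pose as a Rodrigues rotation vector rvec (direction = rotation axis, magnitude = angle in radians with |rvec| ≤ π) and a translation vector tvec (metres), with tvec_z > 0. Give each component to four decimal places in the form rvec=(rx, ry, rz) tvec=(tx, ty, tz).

Intrinsics K: fx=729.1, fy=704.3, cx=331.2, cy=255.1
Marker side s = 0.215 m; corners in marker frame (Z=0):
  M0 = (-0.1075, +0.1075, 0)
  M1 = (+0.1075, +0.1075, 0)
  M2 = (+0.1075, -0.1075, 0)
  M3 = (-0.1075, -0.1075, 0)
Detected image corners:
  c0 = (273.789330, 327.844689) px
  c1 = (478.870661, 349.482912) px
  c2 = (486.797576, 54.984351) px
  c3 = (282.082523, 99.610168) px
Planar DLT: solve 8×8 A·h = b for H (H[2,2]=1):
  H  [+503.53629 -58.78264 +367.39544]
  H  [-300.12762 +1184.62700 +207.93668]
  H  [-1.18163 -0.05508 +1.00000]
B = K⁻¹H; ‖b₁‖=1.703742, ‖b₂‖=1.703742; λ = 2/(‖b₁‖+‖b₂‖) = 0.586943, sign → tz>0 ⇒ λ=+0.586943
r₁ = λ·B[:,0] = (+0.72041,+0.00109,-0.69355); r₂ = λ·B[:,1] = (-0.03263,+0.99894,-0.03233)
r₃ = r₁×r₂ = (+0.69278,+0.04593,+0.71968); SVD([r₁ r₂ r₃]) → R = UVᵀ:
  R  [+0.72041 -0.03263 +0.69278]
  R  [+0.00109 +0.99894 +0.04593]
  R  [-0.69355 -0.03233 +0.71968]
t = (+0.02914, -0.03930, +0.58694) m
tr R = 2.439038; θ = arccos((tr R − 1)/2) = 0.767687 rad = 43.985°
axis k = ((R−Rᵀ)₃₂, (R−Rᵀ)₁₃, (R−Rᵀ)₂₁) / (2 sinθ) = (-0.056343, +0.998116, +0.024279)
rvec = θ·k = (-0.043254, +0.766241, +0.018639)

rvec=(-0.0433, 0.7662, 0.0186) tvec=(0.0291, -0.0393, 0.5869)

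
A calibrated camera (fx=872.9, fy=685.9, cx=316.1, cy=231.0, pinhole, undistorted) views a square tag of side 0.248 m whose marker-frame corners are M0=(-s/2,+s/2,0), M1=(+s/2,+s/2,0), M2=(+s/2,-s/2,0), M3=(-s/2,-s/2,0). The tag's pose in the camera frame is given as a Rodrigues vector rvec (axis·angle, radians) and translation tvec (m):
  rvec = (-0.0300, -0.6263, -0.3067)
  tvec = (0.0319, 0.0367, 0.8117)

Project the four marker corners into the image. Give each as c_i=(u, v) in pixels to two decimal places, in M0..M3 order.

Intrinsics K: fx=872.9, fy=685.9, cx=316.1, cy=231.0
Marker side s = 0.248 m; corners in marker frame (Z=0):
  M0 = (-0.1240, +0.1240, 0)
  M1 = (+0.1240, +0.1240, 0)
  M2 = (+0.1240, -0.1240, 0)
  M3 = (-0.1240, -0.1240, 0)
rvec = (-0.0300, -0.6263, -0.3067), |rvec| = θ = 0.69801 rad = 39.993°
Rodrigues: sinθ=0.64269, 1−cosθ=0.23388; R = I + sinθ·[k]× + (1−cosθ)·[k]×²:
    [+0.76656 +0.29141 -0.57225]
    [-0.27338 +0.95441 +0.11983]
    [+0.58108 +0.06458 +0.81128]
t = (0.0319, 0.0367, 0.8117) m
M0: Pc = R·M0+t = (-0.02702, +0.18895, +0.74765); u = 872.9·(-0.02702)/0.74765 + 316.1 = 284.5565, v = 685.9·(+0.18895)/0.74765 + 231.0 = 404.3396
M1: Pc = R·M1+t = (+0.16309, +0.12115, +0.89176); u = 872.9·(+0.16309)/0.89176 + 316.1 = 475.7385, v = 685.9·(+0.12115)/0.89176 + 231.0 = 324.1817
M2: Pc = R·M2+t = (+0.09082, -0.11555, +0.87575); u = 872.9·(+0.09082)/0.87575 + 316.1 = 406.6224, v = 685.9·(-0.11555)/0.87575 + 231.0 = 140.5023
M3: Pc = R·M3+t = (-0.09929, -0.04775, +0.73164); u = 872.9·(-0.09929)/0.73164 + 316.1 = 197.6415, v = 685.9·(-0.04775)/0.73164 + 231.0 = 186.2361

c0=(284.56, 404.34) c1=(475.74, 324.18) c2=(406.62, 140.50) c3=(197.64, 186.24)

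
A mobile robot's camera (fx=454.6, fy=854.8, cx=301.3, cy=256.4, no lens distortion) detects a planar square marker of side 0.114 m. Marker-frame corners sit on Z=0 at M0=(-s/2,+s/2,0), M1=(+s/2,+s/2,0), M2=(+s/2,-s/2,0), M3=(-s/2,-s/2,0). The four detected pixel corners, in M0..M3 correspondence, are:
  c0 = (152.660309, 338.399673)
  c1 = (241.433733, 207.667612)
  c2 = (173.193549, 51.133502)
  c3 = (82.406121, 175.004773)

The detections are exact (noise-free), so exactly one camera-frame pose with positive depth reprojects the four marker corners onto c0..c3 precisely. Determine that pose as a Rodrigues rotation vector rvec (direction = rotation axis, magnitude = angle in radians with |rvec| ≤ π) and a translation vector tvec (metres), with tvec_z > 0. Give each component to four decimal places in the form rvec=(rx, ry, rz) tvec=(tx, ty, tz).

Intrinsics K: fx=454.6, fy=854.8, cx=301.3, cy=256.4
Marker side s = 0.114 m; corners in marker frame (Z=0):
  M0 = (-0.0570, +0.0570, 0)
  M1 = (+0.0570, +0.0570, 0)
  M2 = (+0.0570, -0.0570, 0)
  M3 = (-0.0570, -0.0570, 0)
Detected image corners:
  c0 = (152.660309, 338.399673) px
  c1 = (241.433733, 207.667612) px
  c2 = (173.193549, 51.133502) px
  c3 = (82.406121, 175.004773) px
Planar DLT: solve 8×8 A·h = b for H (H[2,2]=1):
  H  [+841.20311 +597.86463 +163.15401]
  H  [-1052.84339 +1391.45787 +191.58966]
  H  [+0.33016 -0.05788 +1.00000]
B = K⁻¹H; ‖b₁‖=2.131181, ‖b₂‖=2.131181; λ = 2/(‖b₁‖+‖b₂‖) = 0.469223, sign → tz>0 ⇒ λ=+0.469223
r₁ = λ·B[:,0] = (+0.76558,-0.62440,+0.15492); r₂ = λ·B[:,1] = (+0.63510,+0.77196,-0.02716)
r₃ = r₁×r₂ = (-0.10263,+0.11918,+0.98755); SVD([r₁ r₂ r₃]) → R = UVᵀ:
  R  [+0.76558 +0.63510 -0.10263]
  R  [-0.62440 +0.77196 +0.11918]
  R  [+0.15492 -0.02716 +0.98755]
t = (-0.14259, -0.03558, +0.46922) m
tr R = 2.525094; θ = arccos((tr R − 1)/2) = 0.703556 rad = 40.311°
axis k = ((R−Rᵀ)₃₂, (R−Rᵀ)₁₃, (R−Rᵀ)₂₁) / (2 sinθ) = (-0.113101, -0.199059, -0.973439)
rvec = θ·k = (-0.079573, -0.140049, -0.684868)

rvec=(-0.0796, -0.1400, -0.6849) tvec=(-0.1426, -0.0356, 0.4692)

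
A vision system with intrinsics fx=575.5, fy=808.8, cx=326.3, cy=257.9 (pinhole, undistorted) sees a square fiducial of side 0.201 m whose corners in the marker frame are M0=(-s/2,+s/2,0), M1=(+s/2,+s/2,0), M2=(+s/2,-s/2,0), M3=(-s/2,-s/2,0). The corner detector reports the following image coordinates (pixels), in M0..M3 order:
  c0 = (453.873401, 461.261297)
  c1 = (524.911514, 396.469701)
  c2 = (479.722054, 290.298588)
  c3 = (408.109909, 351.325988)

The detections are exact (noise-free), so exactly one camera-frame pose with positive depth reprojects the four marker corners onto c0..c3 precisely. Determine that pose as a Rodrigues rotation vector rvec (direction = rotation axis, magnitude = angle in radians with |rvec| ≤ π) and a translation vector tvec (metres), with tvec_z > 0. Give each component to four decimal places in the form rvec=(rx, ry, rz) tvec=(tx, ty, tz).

Intrinsics K: fx=575.5, fy=808.8, cx=326.3, cy=257.9
Marker side s = 0.201 m; corners in marker frame (Z=0):
  M0 = (-0.1005, +0.1005, 0)
  M1 = (+0.1005, +0.1005, 0)
  M2 = (+0.1005, -0.1005, 0)
  M3 = (-0.1005, -0.1005, 0)
Detected image corners:
  c0 = (453.873401, 461.261297) px
  c1 = (524.911514, 396.469701) px
  c2 = (479.722054, 290.298588) px
  c3 = (408.109909, 351.325988) px
Planar DLT: solve 8×8 A·h = b for H (H[2,2]=1):
  H  [+421.77557 +202.24977 +467.05073]
  H  [-259.18345 +518.18072 +374.10656]
  H  [+0.14340 -0.05139 +1.00000]
B = K⁻¹H; ‖b₁‖=0.761057, ‖b₂‖=0.761057; λ = 2/(‖b₁‖+‖b₂‖) = 1.313962, sign → tz>0 ⇒ λ=+1.313962
r₁ = λ·B[:,0] = (+0.85615,-0.48115,+0.18842); r₂ = λ·B[:,1] = (+0.50005,+0.86336,-0.06752)
r₃ = r₁×r₂ = (-0.13018,+0.15203,+0.97976); SVD([r₁ r₂ r₃]) → R = UVᵀ:
  R  [+0.85615 +0.50005 -0.13018]
  R  [-0.48115 +0.86336 +0.15203]
  R  [+0.18842 -0.06752 +0.97976]
t = (+0.32136, +0.18879, +1.31396) m
tr R = 2.699276; θ = arccos((tr R − 1)/2) = 0.555498 rad = 31.828°
axis k = ((R−Rᵀ)₃₂, (R−Rᵀ)₁₃, (R−Rᵀ)₂₁) / (2 sinθ) = (-0.208159, -0.302069, -0.930282)
rvec = θ·k = (-0.115632, -0.167799, -0.516770)

rvec=(-0.1156, -0.1678, -0.5168) tvec=(0.3214, 0.1888, 1.3140)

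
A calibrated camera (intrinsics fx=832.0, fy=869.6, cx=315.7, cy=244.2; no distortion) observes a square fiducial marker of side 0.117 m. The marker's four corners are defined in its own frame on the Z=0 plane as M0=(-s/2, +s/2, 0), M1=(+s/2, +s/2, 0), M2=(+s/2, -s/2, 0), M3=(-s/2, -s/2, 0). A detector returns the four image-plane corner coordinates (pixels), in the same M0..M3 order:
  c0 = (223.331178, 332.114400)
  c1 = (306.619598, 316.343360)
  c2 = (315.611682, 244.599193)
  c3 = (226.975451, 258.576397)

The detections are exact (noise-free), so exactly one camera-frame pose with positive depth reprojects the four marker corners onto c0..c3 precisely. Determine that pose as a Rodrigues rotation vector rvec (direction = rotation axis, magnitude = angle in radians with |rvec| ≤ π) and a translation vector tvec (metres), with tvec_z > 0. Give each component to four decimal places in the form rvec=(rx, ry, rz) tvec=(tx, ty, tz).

rvec=(0.6542, -0.3916, -0.0195) tvec=(-0.0604, 0.0552, 1.0732)

Intrinsics K: fx=832.0, fy=869.6, cx=315.7, cy=244.2
Marker side s = 0.117 m; corners in marker frame (Z=0):
  M0 = (-0.0585, +0.0585, 0)
  M1 = (+0.0585, +0.0585, 0)
  M2 = (+0.0585, -0.0585, 0)
  M3 = (-0.0585, -0.0585, 0)
Detected image corners:
  c0 = (223.331178, 332.114400) px
  c1 = (306.619598, 316.343360) px
  c2 = (315.611682, 244.599193) px
  c3 = (226.975451, 258.576397) px
Planar DLT: solve 8×8 A·h = b for H (H[2,2]=1):
  H  [+821.07566 +94.53797 +268.84855]
  H  [-33.85756 +780.67831 +288.94751]
  H  [+0.32483 +0.55559 +1.00000]
B = K⁻¹H; ‖b₁‖=0.931817, ‖b₂‖=0.931817; λ = 2/(‖b₁‖+‖b₂‖) = 1.073172, sign → tz>0 ⇒ λ=+1.073172
r₁ = λ·B[:,0] = (+0.92681,-0.13968,+0.34860); r₂ = λ·B[:,1] = (-0.10430,+0.79600,+0.59625)
r₃ = r₁×r₂ = (-0.36076,-0.58897,+0.72317); SVD([r₁ r₂ r₃]) → R = UVᵀ:
  R  [+0.92681 -0.10430 -0.36076]
  R  [-0.13968 +0.79600 -0.58897]
  R  [+0.34860 +0.59625 +0.72317]
t = (-0.06043, +0.05522, +1.07317) m
tr R = 2.445969; θ = arccos((tr R − 1)/2) = 0.762684 rad = 43.699°
axis k = ((R−Rᵀ)₃₂, (R−Rᵀ)₁₃, (R−Rᵀ)₂₁) / (2 sinθ) = (+0.857776, -0.513386, -0.025601)
rvec = θ·k = (+0.654211, -0.391551, -0.019525)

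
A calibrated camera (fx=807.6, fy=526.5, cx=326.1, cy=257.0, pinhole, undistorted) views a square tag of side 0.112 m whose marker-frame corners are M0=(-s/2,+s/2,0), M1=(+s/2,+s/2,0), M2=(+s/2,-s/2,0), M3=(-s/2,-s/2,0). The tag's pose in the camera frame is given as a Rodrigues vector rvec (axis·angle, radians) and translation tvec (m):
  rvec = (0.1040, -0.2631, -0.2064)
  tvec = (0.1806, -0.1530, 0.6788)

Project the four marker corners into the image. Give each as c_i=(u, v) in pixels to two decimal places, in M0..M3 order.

c0=(492.22, 189.33) c1=(607.74, 173.82) c2=(588.77, 88.32) c3=(469.92, 100.56)

Intrinsics K: fx=807.6, fy=526.5, cx=326.1, cy=257.0
Marker side s = 0.112 m; corners in marker frame (Z=0):
  M0 = (-0.0560, +0.0560, 0)
  M1 = (+0.0560, +0.0560, 0)
  M2 = (+0.0560, -0.0560, 0)
  M3 = (-0.0560, -0.0560, 0)
rvec = (0.1040, -0.2631, -0.2064), |rvec| = θ = 0.35020 rad = 20.065°
Rodrigues: sinθ=0.34308, 1−cosθ=0.06070; R = I + sinθ·[k]× + (1−cosθ)·[k]×²:
    [+0.94466 +0.18867 -0.26838]
    [-0.21575 +0.97356 -0.07501]
    [+0.24713 +0.12876 +0.96039]
t = (0.1806, -0.1530, 0.6788) m
M0: Pc = R·M0+t = (+0.13826, -0.08640, +0.67217); u = 807.6·(+0.13826)/0.67217 + 326.1 = 492.2218, v = 526.5·(-0.08640)/0.67217 + 257.0 = 189.3256
M1: Pc = R·M1+t = (+0.24407, -0.11056, +0.69985); u = 807.6·(+0.24407)/0.69985 + 326.1 = 607.7428, v = 526.5·(-0.11056)/0.69985 + 257.0 = 173.8235
M2: Pc = R·M2+t = (+0.22294, -0.21960, +0.68543); u = 807.6·(+0.22294)/0.68543 + 326.1 = 588.7718, v = 526.5·(-0.21960)/0.68543 + 257.0 = 88.3170
M3: Pc = R·M3+t = (+0.11713, -0.19544, +0.65775); u = 807.6·(+0.11713)/0.65775 + 326.1 = 469.9196, v = 526.5·(-0.19544)/0.65775 + 257.0 = 100.5608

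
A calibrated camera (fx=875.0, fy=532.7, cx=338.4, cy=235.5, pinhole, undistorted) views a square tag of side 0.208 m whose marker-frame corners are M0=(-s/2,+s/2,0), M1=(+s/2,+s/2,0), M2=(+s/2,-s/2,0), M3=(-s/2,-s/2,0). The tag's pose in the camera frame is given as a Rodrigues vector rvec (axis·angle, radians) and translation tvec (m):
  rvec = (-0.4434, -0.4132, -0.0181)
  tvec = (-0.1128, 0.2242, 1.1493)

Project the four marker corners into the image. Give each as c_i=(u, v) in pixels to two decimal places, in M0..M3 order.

c0=(176.49, 390.88) c1=(333.50, 386.77) c2=(318.22, 294.95) c3=(171.84, 292.25)

Intrinsics K: fx=875.0, fy=532.7, cx=338.4, cy=235.5
Marker side s = 0.208 m; corners in marker frame (Z=0):
  M0 = (-0.1040, +0.1040, 0)
  M1 = (+0.1040, +0.1040, 0)
  M2 = (+0.1040, -0.1040, 0)
  M3 = (-0.1040, -0.1040, 0)
rvec = (-0.4434, -0.4132, -0.0181), |rvec| = θ = 0.60635 rad = 34.742°
Rodrigues: sinθ=0.56988, 1−cosθ=0.17827; R = I + sinθ·[k]× + (1−cosθ)·[k]×²:
    [+0.91706 +0.10584 -0.38445]
    [+0.07182 +0.90451 +0.42035]
    [+0.39223 -0.41310 +0.82189]
t = (-0.1128, 0.2242, 1.1493) m
M0: Pc = R·M0+t = (-0.19717, +0.31080, +1.06555); u = 875.0·(-0.19717)/1.06555 + 338.4 = 176.4920, v = 532.7·(+0.31080)/1.06555 + 235.5 = 390.8787
M1: Pc = R·M1+t = (-0.00642, +0.32574, +1.14713); u = 875.0·(-0.00642)/1.14713 + 338.4 = 333.5044, v = 532.7·(+0.32574)/1.14713 + 235.5 = 386.7655
M2: Pc = R·M2+t = (-0.02843, +0.13760, +1.23305); u = 875.0·(-0.02843)/1.23305 + 338.4 = 318.2228, v = 532.7·(+0.13760)/1.23305 + 235.5 = 294.9455
M3: Pc = R·M3+t = (-0.21918, +0.12266, +1.15147); u = 875.0·(-0.21918)/1.15147 + 338.4 = 171.8441, v = 532.7·(+0.12266)/1.15147 + 235.5 = 292.2461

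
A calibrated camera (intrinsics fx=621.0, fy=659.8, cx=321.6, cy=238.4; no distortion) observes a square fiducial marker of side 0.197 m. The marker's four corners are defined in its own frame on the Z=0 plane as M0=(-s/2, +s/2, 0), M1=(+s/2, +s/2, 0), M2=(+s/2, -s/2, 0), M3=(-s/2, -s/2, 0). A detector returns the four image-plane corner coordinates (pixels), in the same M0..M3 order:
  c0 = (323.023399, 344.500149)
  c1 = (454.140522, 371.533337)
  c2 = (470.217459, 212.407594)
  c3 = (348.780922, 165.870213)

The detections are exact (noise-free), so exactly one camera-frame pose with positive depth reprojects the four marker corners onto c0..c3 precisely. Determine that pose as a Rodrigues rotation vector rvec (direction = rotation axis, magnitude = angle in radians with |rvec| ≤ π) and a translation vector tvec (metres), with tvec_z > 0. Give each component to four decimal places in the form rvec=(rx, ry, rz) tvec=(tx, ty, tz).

rvec=(-0.1678, -0.5373, 0.2097) tvec=(0.0993, 0.0389, 0.7542)

Intrinsics K: fx=621.0, fy=659.8, cx=321.6, cy=238.4
Marker side s = 0.197 m; corners in marker frame (Z=0):
  M0 = (-0.0985, +0.0985, 0)
  M1 = (+0.0985, +0.0985, 0)
  M2 = (+0.0985, -0.0985, 0)
  M3 = (-0.0985, -0.0985, 0)
Detected image corners:
  c0 = (323.023399, 344.500149) px
  c1 = (454.140522, 371.533337) px
  c2 = (470.217459, 212.407594) px
  c3 = (348.780922, 165.870213) px
Planar DLT: solve 8×8 A·h = b for H (H[2,2]=1):
  H  [+898.75743 -217.08658 +403.35879]
  H  [+365.28564 +776.97818 +272.40683]
  H  [+0.64765 -0.28186 +1.00000]
B = K⁻¹H; ‖b₁‖=1.325847, ‖b₂‖=1.325847; λ = 2/(‖b₁‖+‖b₂‖) = 0.754235, sign → tz>0 ⇒ λ=+0.754235
r₁ = λ·B[:,0] = (+0.83861,+0.24107,+0.48848); r₂ = λ·B[:,1] = (-0.15357,+0.96500,-0.21259)
r₃ = r₁×r₂ = (-0.52264,+0.10327,+0.84628); SVD([r₁ r₂ r₃]) → R = UVᵀ:
  R  [+0.83861 -0.15357 -0.52264]
  R  [+0.24107 +0.96500 +0.10327]
  R  [+0.48848 -0.21259 +0.84628]
t = (+0.09930, +0.03887, +0.75424) m
tr R = 2.649889; θ = arccos((tr R − 1)/2) = 0.600692 rad = 34.417°
axis k = ((R−Rᵀ)₃₂, (R−Rᵀ)₁₃, (R−Rᵀ)₂₁) / (2 sinθ) = (-0.279416, -0.894458, +0.349102)
rvec = θ·k = (-0.167843, -0.537293, +0.209703)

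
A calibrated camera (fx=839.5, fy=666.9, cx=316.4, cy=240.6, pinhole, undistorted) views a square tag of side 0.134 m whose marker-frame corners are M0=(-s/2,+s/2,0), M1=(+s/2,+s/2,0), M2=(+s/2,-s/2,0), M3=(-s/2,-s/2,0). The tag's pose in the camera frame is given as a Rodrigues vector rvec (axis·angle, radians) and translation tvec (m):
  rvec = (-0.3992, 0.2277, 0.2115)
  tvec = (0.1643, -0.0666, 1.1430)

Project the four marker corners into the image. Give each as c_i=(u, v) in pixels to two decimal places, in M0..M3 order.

c0=(378.39, 230.69) c1=(477.64, 243.20) c2=(495.07, 173.13) c3=(399.34, 163.18)

Intrinsics K: fx=839.5, fy=666.9, cx=316.4, cy=240.6
Marker side s = 0.134 m; corners in marker frame (Z=0):
  M0 = (-0.0670, +0.0670, 0)
  M1 = (+0.0670, +0.0670, 0)
  M2 = (+0.0670, -0.0670, 0)
  M3 = (-0.0670, -0.0670, 0)
rvec = (-0.3992, 0.2277, 0.2115), |rvec| = θ = 0.50591 rad = 28.986°
Rodrigues: sinθ=0.48460, 1−cosθ=0.12526; R = I + sinθ·[k]× + (1−cosθ)·[k]×²:
    [+0.95273 -0.24708 +0.17679]
    [+0.15811 +0.90011 +0.40596]
    [-0.25943 -0.35882 +0.89663]
t = (0.1643, -0.0666, 1.1430) m
M0: Pc = R·M0+t = (+0.08391, -0.01689, +1.13634); u = 839.5·(+0.08391)/1.13634 + 316.4 = 378.3925, v = 666.9·(-0.01689)/1.13634 + 240.6 = 230.6901
M1: Pc = R·M1+t = (+0.21158, +0.00430, +1.10158); u = 839.5·(+0.21158)/1.10158 + 316.4 = 477.6418, v = 666.9·(+0.00430)/1.10158 + 240.6 = 243.2036
M2: Pc = R·M2+t = (+0.24469, -0.11631, +1.14966); u = 839.5·(+0.24469)/1.14966 + 316.4 = 495.0748, v = 666.9·(-0.11631)/1.14966 + 240.6 = 173.1277
M3: Pc = R·M3+t = (+0.11702, -0.13750, +1.18442); u = 839.5·(+0.11702)/1.18442 + 316.4 = 399.3429, v = 666.9·(-0.13750)/1.18442 + 240.6 = 163.1791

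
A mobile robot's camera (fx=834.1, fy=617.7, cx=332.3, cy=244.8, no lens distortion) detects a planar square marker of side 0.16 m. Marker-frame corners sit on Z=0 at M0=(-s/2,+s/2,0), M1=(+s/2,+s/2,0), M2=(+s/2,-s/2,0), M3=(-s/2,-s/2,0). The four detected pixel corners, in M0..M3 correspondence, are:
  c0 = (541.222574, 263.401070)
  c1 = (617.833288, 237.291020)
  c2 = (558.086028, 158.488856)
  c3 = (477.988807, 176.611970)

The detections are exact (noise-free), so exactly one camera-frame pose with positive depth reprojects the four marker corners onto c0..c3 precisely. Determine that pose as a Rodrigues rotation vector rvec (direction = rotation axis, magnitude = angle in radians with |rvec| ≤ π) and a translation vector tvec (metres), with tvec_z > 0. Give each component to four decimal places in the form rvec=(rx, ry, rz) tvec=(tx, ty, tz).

Intrinsics K: fx=834.1, fy=617.7, cx=332.3, cy=244.8
Marker side s = 0.16 m; corners in marker frame (Z=0):
  M0 = (-0.0800, +0.0800, 0)
  M1 = (+0.0800, +0.0800, 0)
  M2 = (+0.0800, -0.0800, 0)
  M3 = (-0.0800, -0.0800, 0)
Detected image corners:
  c0 = (541.222574, 263.401070) px
  c1 = (617.833288, 237.291020) px
  c2 = (558.086028, 158.488856) px
  c3 = (477.988807, 176.611970) px
Planar DLT: solve 8×8 A·h = b for H (H[2,2]=1):
  H  [+797.08255 +295.33993 +550.14070]
  H  [-20.92940 +482.66324 +207.91895]
  H  [+0.55984 -0.16124 +1.00000]
B = K⁻¹H; ‖b₁‖=0.956821, ‖b₂‖=0.956821; λ = 2/(‖b₁‖+‖b₂‖) = 1.045127, sign → tz>0 ⇒ λ=+1.045127
r₁ = λ·B[:,0] = (+0.76564,-0.26729,+0.58510); r₂ = λ·B[:,1] = (+0.43720,+0.88344,-0.16852)
r₃ = r₁×r₂ = (-0.47186,+0.38483,+0.79326); SVD([r₁ r₂ r₃]) → R = UVᵀ:
  R  [+0.76564 +0.43720 -0.47186]
  R  [-0.26729 +0.88344 +0.38483]
  R  [+0.58510 -0.16852 +0.79326]
t = (+0.27295, -0.06240, +1.04513) m
tr R = 2.442336; θ = arccos((tr R − 1)/2) = 0.765310 rad = 43.849°
axis k = ((R−Rᵀ)₃₂, (R−Rᵀ)₁₃, (R−Rᵀ)₂₁) / (2 sinθ) = (-0.399382, -0.762860, -0.508467)
rvec = θ·k = (-0.305651, -0.583824, -0.389135)

rvec=(-0.3057, -0.5838, -0.3891) tvec=(0.2730, -0.0624, 1.0451)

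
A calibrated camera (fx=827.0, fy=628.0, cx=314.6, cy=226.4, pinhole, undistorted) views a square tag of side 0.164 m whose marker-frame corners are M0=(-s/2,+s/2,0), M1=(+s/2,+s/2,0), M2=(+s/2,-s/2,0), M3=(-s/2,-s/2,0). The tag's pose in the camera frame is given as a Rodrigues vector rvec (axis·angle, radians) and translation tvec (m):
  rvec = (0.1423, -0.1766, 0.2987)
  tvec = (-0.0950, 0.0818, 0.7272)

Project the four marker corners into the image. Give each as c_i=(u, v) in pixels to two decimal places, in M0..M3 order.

Intrinsics K: fx=827.0, fy=628.0, cx=314.6, cy=226.4
Marker side s = 0.164 m; corners in marker frame (Z=0):
  M0 = (-0.0820, +0.0820, 0)
  M1 = (+0.0820, +0.0820, 0)
  M2 = (+0.0820, -0.0820, 0)
  M3 = (-0.0820, -0.0820, 0)
rvec = (0.1423, -0.1766, 0.2987), |rvec| = θ = 0.37504 rad = 21.488°
Rodrigues: sinθ=0.36631, 1−cosθ=0.06951; R = I + sinθ·[k]× + (1−cosθ)·[k]×²:
    [+0.94050 -0.30417 -0.15148]
    [+0.27933 +0.94590 -0.16505]
    [+0.19349 +0.11292 +0.97458]
t = (-0.0950, 0.0818, 0.7272) m
M0: Pc = R·M0+t = (-0.19706, +0.13646, +0.72059); u = 827.0·(-0.19706)/0.72059 + 314.6 = 88.4382, v = 628.0·(+0.13646)/0.72059 + 226.4 = 345.3248
M1: Pc = R·M1+t = (-0.04282, +0.18227, +0.75233); u = 827.0·(-0.04282)/0.75233 + 314.6 = 267.5290, v = 628.0·(+0.18227)/0.75233 + 226.4 = 378.5480
M2: Pc = R·M2+t = (+0.00706, +0.02714, +0.73381); u = 827.0·(+0.00706)/0.73381 + 314.6 = 322.5593, v = 628.0·(+0.02714)/0.73381 + 226.4 = 249.6274
M3: Pc = R·M3+t = (-0.14718, -0.01867, +0.70207); u = 827.0·(-0.14718)/0.70207 + 314.6 = 141.2319, v = 628.0·(-0.01867)/0.70207 + 226.4 = 209.7008

c0=(88.44, 345.32) c1=(267.53, 378.55) c2=(322.56, 249.63) c3=(141.23, 209.70)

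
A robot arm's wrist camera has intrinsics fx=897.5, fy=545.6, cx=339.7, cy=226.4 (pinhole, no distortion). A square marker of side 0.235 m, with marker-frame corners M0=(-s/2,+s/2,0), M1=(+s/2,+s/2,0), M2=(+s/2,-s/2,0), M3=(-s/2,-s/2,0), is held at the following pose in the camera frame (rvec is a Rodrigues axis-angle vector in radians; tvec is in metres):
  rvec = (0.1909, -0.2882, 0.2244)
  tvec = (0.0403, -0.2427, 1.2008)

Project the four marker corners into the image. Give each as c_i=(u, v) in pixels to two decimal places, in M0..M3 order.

c0=(265.16, 156.02) c1=(426.47, 179.51) c2=(471.50, 77.37) c3=(307.90, 46.83)

Intrinsics K: fx=897.5, fy=545.6, cx=339.7, cy=226.4
Marker side s = 0.235 m; corners in marker frame (Z=0):
  M0 = (-0.1175, +0.1175, 0)
  M1 = (+0.1175, +0.1175, 0)
  M2 = (+0.1175, -0.1175, 0)
  M3 = (-0.1175, -0.1175, 0)
rvec = (0.1909, -0.2882, 0.2244), |rvec| = θ = 0.41214 rad = 23.614°
Rodrigues: sinθ=0.40057, 1−cosθ=0.08373; R = I + sinθ·[k]× + (1−cosθ)·[k]×²:
    [+0.93423 -0.24522 -0.25899]
    [+0.19098 +0.95721 -0.21742]
    [+0.30123 +0.15366 +0.94109]
t = (0.0403, -0.2427, 1.2008) m
M0: Pc = R·M0+t = (-0.09829, -0.15267, +1.18346); u = 897.5·(-0.09829)/1.18346 + 339.7 = 265.1630, v = 545.6·(-0.15267)/1.18346 + 226.4 = 156.0170
M1: Pc = R·M1+t = (+0.12126, -0.10779, +1.25425); u = 897.5·(+0.12126)/1.25425 + 339.7 = 426.4687, v = 545.6·(-0.10779)/1.25425 + 226.4 = 179.5123
M2: Pc = R·M2+t = (+0.17889, -0.33273, +1.21814); u = 897.5·(+0.17889)/1.21814 + 339.7 = 471.4994, v = 545.6·(-0.33273)/1.21814 + 226.4 = 77.3704
M3: Pc = R·M3+t = (-0.04066, -0.37761, +1.14735); u = 897.5·(-0.04066)/1.14735 + 339.7 = 307.8954, v = 545.6·(-0.37761)/1.14735 + 226.4 = 46.8338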